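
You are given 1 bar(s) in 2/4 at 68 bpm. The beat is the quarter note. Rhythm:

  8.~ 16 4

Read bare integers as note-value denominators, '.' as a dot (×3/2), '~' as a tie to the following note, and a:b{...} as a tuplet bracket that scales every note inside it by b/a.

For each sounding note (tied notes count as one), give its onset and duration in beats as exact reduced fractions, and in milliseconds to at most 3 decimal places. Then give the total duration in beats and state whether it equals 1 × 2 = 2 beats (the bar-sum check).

1) 0.0ms=0b +882.353ms=1b
2) 882.353ms=1b +882.353ms=1b
Σ=2b of 2 (68bpm 2/4) — PASS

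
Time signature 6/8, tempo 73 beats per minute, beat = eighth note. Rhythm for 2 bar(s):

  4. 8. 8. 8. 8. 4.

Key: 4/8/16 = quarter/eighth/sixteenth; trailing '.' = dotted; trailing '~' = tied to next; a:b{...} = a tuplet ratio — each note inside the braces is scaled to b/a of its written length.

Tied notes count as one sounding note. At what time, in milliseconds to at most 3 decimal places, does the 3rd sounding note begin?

1. 0.0ms @ 0 + 2465.753ms (3)
2. 2465.753ms @ 3 + 1232.877ms (3/2)
3. 3698.63ms @ 9/2 + 1232.877ms (3/2)
4. 4931.507ms @ 6 + 1232.877ms (3/2)
5. 6164.384ms @ 15/2 + 1232.877ms (3/2)
6. 7397.26ms @ 9 + 2465.753ms (3)

note 3 onset = 9/2b = 3698.63ms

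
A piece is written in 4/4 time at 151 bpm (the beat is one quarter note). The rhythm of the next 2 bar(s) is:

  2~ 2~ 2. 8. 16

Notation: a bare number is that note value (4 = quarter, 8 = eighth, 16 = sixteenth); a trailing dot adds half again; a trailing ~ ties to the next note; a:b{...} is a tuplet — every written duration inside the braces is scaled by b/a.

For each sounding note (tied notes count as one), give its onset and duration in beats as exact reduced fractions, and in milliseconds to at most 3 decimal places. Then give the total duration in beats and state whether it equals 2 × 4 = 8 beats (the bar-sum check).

1) 0.0ms=0b +2781.457ms=7b
2) 2781.457ms=7b +298.013ms=3/4b
3) 3079.47ms=31/4b +99.338ms=1/4b
Σ=8b of 8 (151bpm 4/4) — PASS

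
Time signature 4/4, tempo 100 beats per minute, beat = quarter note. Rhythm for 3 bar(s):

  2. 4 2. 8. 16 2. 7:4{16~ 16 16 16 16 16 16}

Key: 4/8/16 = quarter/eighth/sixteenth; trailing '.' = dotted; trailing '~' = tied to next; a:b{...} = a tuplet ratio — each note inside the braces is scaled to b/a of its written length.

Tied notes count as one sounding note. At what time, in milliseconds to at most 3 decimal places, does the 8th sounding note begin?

1. 0.0ms @ 0 + 1800.0ms (3)
2. 1800.0ms @ 3 + 600.0ms (1)
3. 2400.0ms @ 4 + 1800.0ms (3)
4. 4200.0ms @ 7 + 450.0ms (3/4)
5. 4650.0ms @ 31/4 + 150.0ms (1/4)
6. 4800.0ms @ 8 + 1800.0ms (3)
7. 6600.0ms @ 11 + 171.429ms (2/7)
8. 6771.429ms @ 79/7 + 85.714ms (1/7)
9. 6857.143ms @ 80/7 + 85.714ms (1/7)
10. 6942.857ms @ 81/7 + 85.714ms (1/7)
11. 7028.571ms @ 82/7 + 85.714ms (1/7)
12. 7114.286ms @ 83/7 + 85.714ms (1/7)

note 8 onset = 79/7b = 6771.429ms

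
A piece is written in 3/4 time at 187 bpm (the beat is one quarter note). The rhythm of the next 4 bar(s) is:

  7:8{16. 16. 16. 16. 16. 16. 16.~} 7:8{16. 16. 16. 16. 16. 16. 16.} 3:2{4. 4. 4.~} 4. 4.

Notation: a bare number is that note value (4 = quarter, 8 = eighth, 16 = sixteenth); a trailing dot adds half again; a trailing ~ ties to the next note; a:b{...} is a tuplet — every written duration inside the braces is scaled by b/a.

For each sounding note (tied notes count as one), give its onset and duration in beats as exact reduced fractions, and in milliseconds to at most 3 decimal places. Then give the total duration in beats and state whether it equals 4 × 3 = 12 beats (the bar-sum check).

1) 0.0ms=0b +137.51ms=3/7b
2) 137.51ms=3/7b +137.51ms=3/7b
3) 275.019ms=6/7b +137.51ms=3/7b
4) 412.529ms=9/7b +137.51ms=3/7b
5) 550.038ms=12/7b +137.51ms=3/7b
6) 687.548ms=15/7b +137.51ms=3/7b
7) 825.057ms=18/7b +275.019ms=6/7b
8) 1100.076ms=24/7b +137.51ms=3/7b
9) 1237.586ms=27/7b +137.51ms=3/7b
10) 1375.095ms=30/7b +137.51ms=3/7b
11) 1512.605ms=33/7b +137.51ms=3/7b
12) 1650.115ms=36/7b +137.51ms=3/7b
13) 1787.624ms=39/7b +137.51ms=3/7b
14) 1925.134ms=6b +320.856ms=1b
15) 2245.989ms=7b +320.856ms=1b
16) 2566.845ms=8b +802.139ms=5/2b
17) 3368.984ms=21/2b +481.283ms=3/2b
Σ=12b of 12 (187bpm 3/4) — PASS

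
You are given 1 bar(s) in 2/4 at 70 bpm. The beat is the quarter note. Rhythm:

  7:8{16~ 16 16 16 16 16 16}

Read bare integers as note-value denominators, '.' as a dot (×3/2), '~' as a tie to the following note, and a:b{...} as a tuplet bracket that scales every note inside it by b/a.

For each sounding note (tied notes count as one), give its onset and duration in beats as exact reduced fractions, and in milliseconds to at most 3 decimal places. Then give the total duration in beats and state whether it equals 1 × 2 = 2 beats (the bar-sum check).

1) 0.0ms=0b +489.796ms=4/7b
2) 489.796ms=4/7b +244.898ms=2/7b
3) 734.694ms=6/7b +244.898ms=2/7b
4) 979.592ms=8/7b +244.898ms=2/7b
5) 1224.49ms=10/7b +244.898ms=2/7b
6) 1469.388ms=12/7b +244.898ms=2/7b
Σ=2b of 2 (70bpm 2/4) — PASS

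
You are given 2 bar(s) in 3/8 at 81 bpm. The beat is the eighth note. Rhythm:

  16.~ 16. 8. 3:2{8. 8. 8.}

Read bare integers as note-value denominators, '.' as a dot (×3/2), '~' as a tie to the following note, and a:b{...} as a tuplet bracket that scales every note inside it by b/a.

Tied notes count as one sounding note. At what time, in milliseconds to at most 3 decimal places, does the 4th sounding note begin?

note 4 onset = 4b = 2962.963ms

1. 0.0ms @ 0 + 1111.111ms (3/2)
2. 1111.111ms @ 3/2 + 1111.111ms (3/2)
3. 2222.222ms @ 3 + 740.741ms (1)
4. 2962.963ms @ 4 + 740.741ms (1)
5. 3703.704ms @ 5 + 740.741ms (1)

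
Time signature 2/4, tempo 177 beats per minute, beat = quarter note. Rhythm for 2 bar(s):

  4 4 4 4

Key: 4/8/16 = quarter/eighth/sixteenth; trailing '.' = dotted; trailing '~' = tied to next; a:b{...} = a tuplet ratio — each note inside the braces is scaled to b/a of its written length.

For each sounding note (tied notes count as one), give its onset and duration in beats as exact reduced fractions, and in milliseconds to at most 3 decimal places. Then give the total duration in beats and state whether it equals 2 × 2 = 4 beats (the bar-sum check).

1) 0.0ms=0b +338.983ms=1b
2) 338.983ms=1b +338.983ms=1b
3) 677.966ms=2b +338.983ms=1b
4) 1016.949ms=3b +338.983ms=1b
Σ=4b of 4 (177bpm 2/4) — PASS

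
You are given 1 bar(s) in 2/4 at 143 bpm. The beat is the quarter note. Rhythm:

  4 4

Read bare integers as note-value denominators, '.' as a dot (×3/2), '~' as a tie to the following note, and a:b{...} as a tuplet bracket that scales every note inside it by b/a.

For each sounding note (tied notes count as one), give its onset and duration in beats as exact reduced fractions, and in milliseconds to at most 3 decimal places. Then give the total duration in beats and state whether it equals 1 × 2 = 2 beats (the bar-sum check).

1) 0.0ms=0b +419.58ms=1b
2) 419.58ms=1b +419.58ms=1b
Σ=2b of 2 (143bpm 2/4) — PASS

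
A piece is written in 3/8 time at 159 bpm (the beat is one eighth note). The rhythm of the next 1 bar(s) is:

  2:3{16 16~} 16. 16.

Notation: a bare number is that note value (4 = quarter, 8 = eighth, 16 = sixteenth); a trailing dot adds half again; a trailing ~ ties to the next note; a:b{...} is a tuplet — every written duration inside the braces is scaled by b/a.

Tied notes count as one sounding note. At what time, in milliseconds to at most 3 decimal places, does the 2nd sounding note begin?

note 2 onset = 3/4b = 283.019ms

1. 0.0ms @ 0 + 283.019ms (3/4)
2. 283.019ms @ 3/4 + 566.038ms (3/2)
3. 849.057ms @ 9/4 + 283.019ms (3/4)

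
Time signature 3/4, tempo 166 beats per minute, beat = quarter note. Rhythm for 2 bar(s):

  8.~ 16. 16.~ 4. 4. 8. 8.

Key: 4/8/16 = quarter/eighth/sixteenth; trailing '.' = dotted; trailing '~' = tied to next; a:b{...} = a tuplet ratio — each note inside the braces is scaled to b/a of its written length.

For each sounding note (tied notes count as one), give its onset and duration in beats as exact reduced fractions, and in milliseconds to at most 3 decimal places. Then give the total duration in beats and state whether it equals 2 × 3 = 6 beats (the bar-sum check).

1) 0.0ms=0b +406.627ms=9/8b
2) 406.627ms=9/8b +677.711ms=15/8b
3) 1084.337ms=3b +542.169ms=3/2b
4) 1626.506ms=9/2b +271.084ms=3/4b
5) 1897.59ms=21/4b +271.084ms=3/4b
Σ=6b of 6 (166bpm 3/4) — PASS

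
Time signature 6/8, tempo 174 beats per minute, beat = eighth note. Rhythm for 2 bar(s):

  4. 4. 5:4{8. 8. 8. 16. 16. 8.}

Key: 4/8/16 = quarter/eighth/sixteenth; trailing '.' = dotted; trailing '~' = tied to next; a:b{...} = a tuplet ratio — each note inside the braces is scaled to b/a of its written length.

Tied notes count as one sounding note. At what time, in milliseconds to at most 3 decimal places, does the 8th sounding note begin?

note 8 onset = 54/5b = 3724.138ms

1. 0.0ms @ 0 + 1034.483ms (3)
2. 1034.483ms @ 3 + 1034.483ms (3)
3. 2068.966ms @ 6 + 413.793ms (6/5)
4. 2482.759ms @ 36/5 + 413.793ms (6/5)
5. 2896.552ms @ 42/5 + 413.793ms (6/5)
6. 3310.345ms @ 48/5 + 206.897ms (3/5)
7. 3517.241ms @ 51/5 + 206.897ms (3/5)
8. 3724.138ms @ 54/5 + 413.793ms (6/5)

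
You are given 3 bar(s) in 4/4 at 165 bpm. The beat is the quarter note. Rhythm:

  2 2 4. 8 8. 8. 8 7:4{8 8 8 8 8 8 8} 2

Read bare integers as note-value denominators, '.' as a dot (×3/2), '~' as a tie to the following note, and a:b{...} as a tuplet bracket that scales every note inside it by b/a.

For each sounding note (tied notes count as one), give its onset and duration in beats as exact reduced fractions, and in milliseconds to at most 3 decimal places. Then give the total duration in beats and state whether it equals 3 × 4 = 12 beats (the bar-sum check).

1) 0.0ms=0b +727.273ms=2b
2) 727.273ms=2b +727.273ms=2b
3) 1454.545ms=4b +545.455ms=3/2b
4) 2000.0ms=11/2b +181.818ms=1/2b
5) 2181.818ms=6b +272.727ms=3/4b
6) 2454.545ms=27/4b +272.727ms=3/4b
7) 2727.273ms=15/2b +181.818ms=1/2b
8) 2909.091ms=8b +103.896ms=2/7b
9) 3012.987ms=58/7b +103.896ms=2/7b
10) 3116.883ms=60/7b +103.896ms=2/7b
11) 3220.779ms=62/7b +103.896ms=2/7b
12) 3324.675ms=64/7b +103.896ms=2/7b
13) 3428.571ms=66/7b +103.896ms=2/7b
14) 3532.468ms=68/7b +103.896ms=2/7b
15) 3636.364ms=10b +727.273ms=2b
Σ=12b of 12 (165bpm 4/4) — PASS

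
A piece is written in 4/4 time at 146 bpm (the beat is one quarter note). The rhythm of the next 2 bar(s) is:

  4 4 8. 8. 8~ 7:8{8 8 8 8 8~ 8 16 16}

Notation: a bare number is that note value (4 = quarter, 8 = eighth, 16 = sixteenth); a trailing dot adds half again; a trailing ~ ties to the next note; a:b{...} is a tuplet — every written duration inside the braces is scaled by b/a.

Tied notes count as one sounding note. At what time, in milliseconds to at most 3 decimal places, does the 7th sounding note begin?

1. 0.0ms @ 0 + 410.959ms (1)
2. 410.959ms @ 1 + 410.959ms (1)
3. 821.918ms @ 2 + 308.219ms (3/4)
4. 1130.137ms @ 11/4 + 308.219ms (3/4)
5. 1438.356ms @ 7/2 + 440.313ms (15/14)
6. 1878.669ms @ 32/7 + 234.834ms (4/7)
7. 2113.503ms @ 36/7 + 234.834ms (4/7)
8. 2348.337ms @ 40/7 + 234.834ms (4/7)
9. 2583.17ms @ 44/7 + 469.667ms (8/7)
10. 3052.838ms @ 52/7 + 117.417ms (2/7)
11. 3170.254ms @ 54/7 + 117.417ms (2/7)

note 7 onset = 36/7b = 2113.503ms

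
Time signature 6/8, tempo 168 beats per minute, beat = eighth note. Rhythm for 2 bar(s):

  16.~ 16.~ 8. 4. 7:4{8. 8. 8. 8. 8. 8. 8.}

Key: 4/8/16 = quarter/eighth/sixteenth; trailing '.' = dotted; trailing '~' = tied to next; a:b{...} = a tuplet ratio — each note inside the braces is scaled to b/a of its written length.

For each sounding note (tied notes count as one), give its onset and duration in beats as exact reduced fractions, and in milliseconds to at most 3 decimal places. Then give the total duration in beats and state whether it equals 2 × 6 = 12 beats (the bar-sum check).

1) 0.0ms=0b +1071.429ms=3b
2) 1071.429ms=3b +1071.429ms=3b
3) 2142.857ms=6b +306.122ms=6/7b
4) 2448.98ms=48/7b +306.122ms=6/7b
5) 2755.102ms=54/7b +306.122ms=6/7b
6) 3061.224ms=60/7b +306.122ms=6/7b
7) 3367.347ms=66/7b +306.122ms=6/7b
8) 3673.469ms=72/7b +306.122ms=6/7b
9) 3979.592ms=78/7b +306.122ms=6/7b
Σ=12b of 12 (168bpm 6/8) — PASS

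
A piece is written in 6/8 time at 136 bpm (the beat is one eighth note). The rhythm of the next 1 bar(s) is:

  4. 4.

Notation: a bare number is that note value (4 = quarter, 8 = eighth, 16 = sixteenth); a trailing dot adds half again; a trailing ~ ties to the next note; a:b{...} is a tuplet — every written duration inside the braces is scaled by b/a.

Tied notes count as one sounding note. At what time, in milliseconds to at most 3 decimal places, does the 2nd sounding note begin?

1. 0.0ms @ 0 + 1323.529ms (3)
2. 1323.529ms @ 3 + 1323.529ms (3)

note 2 onset = 3b = 1323.529ms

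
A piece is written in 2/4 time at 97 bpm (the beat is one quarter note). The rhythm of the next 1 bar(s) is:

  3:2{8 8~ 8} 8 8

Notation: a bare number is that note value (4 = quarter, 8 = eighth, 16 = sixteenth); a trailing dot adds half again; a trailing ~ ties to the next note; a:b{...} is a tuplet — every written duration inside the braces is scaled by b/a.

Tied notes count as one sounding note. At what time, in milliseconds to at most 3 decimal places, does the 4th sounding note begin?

note 4 onset = 3/2b = 927.835ms

1. 0.0ms @ 0 + 206.186ms (1/3)
2. 206.186ms @ 1/3 + 412.371ms (2/3)
3. 618.557ms @ 1 + 309.278ms (1/2)
4. 927.835ms @ 3/2 + 309.278ms (1/2)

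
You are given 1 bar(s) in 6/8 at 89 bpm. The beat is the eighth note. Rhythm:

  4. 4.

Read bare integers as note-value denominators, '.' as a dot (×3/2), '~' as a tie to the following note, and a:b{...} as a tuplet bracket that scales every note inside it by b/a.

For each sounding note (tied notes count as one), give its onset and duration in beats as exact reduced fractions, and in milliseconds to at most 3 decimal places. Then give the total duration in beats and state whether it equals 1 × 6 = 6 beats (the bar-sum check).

1) 0.0ms=0b +2022.472ms=3b
2) 2022.472ms=3b +2022.472ms=3b
Σ=6b of 6 (89bpm 6/8) — PASS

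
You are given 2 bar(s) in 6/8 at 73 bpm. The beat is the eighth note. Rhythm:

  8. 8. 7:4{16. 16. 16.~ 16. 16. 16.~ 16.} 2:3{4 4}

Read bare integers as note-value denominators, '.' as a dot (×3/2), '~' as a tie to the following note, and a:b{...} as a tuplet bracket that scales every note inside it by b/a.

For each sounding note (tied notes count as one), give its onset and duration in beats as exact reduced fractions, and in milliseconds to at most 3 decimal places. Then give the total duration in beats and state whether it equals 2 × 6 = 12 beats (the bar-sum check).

1) 0.0ms=0b +1232.877ms=3/2b
2) 1232.877ms=3/2b +1232.877ms=3/2b
3) 2465.753ms=3b +352.25ms=3/7b
4) 2818.004ms=24/7b +352.25ms=3/7b
5) 3170.254ms=27/7b +704.501ms=6/7b
6) 3874.755ms=33/7b +352.25ms=3/7b
7) 4227.006ms=36/7b +704.501ms=6/7b
8) 4931.507ms=6b +2465.753ms=3b
9) 7397.26ms=9b +2465.753ms=3b
Σ=12b of 12 (73bpm 6/8) — PASS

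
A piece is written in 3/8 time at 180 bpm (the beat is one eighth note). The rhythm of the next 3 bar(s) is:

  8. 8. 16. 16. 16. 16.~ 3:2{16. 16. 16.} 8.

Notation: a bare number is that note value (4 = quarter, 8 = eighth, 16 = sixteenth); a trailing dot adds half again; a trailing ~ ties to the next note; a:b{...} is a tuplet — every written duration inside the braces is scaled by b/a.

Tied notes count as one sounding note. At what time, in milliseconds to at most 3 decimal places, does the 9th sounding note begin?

1. 0.0ms @ 0 + 500.0ms (3/2)
2. 500.0ms @ 3/2 + 500.0ms (3/2)
3. 1000.0ms @ 3 + 250.0ms (3/4)
4. 1250.0ms @ 15/4 + 250.0ms (3/4)
5. 1500.0ms @ 9/2 + 250.0ms (3/4)
6. 1750.0ms @ 21/4 + 416.667ms (5/4)
7. 2166.667ms @ 13/2 + 166.667ms (1/2)
8. 2333.333ms @ 7 + 166.667ms (1/2)
9. 2500.0ms @ 15/2 + 500.0ms (3/2)

note 9 onset = 15/2b = 2500.0ms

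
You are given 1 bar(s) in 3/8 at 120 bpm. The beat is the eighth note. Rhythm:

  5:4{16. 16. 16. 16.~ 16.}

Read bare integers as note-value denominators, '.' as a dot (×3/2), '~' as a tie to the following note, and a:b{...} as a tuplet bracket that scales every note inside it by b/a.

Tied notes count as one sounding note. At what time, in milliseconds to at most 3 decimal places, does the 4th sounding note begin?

1. 0.0ms @ 0 + 300.0ms (3/5)
2. 300.0ms @ 3/5 + 300.0ms (3/5)
3. 600.0ms @ 6/5 + 300.0ms (3/5)
4. 900.0ms @ 9/5 + 600.0ms (6/5)

note 4 onset = 9/5b = 900.0ms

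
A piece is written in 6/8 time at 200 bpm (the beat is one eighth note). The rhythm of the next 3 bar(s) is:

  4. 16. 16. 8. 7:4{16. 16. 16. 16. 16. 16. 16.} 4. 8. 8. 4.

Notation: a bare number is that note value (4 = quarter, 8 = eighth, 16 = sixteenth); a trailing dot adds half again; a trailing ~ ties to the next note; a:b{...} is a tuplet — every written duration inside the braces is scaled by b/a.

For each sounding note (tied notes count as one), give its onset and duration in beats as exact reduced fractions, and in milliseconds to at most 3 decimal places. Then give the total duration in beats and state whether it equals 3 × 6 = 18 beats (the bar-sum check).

1) 0.0ms=0b +900.0ms=3b
2) 900.0ms=3b +225.0ms=3/4b
3) 1125.0ms=15/4b +225.0ms=3/4b
4) 1350.0ms=9/2b +450.0ms=3/2b
5) 1800.0ms=6b +128.571ms=3/7b
6) 1928.571ms=45/7b +128.571ms=3/7b
7) 2057.143ms=48/7b +128.571ms=3/7b
8) 2185.714ms=51/7b +128.571ms=3/7b
9) 2314.286ms=54/7b +128.571ms=3/7b
10) 2442.857ms=57/7b +128.571ms=3/7b
11) 2571.429ms=60/7b +128.571ms=3/7b
12) 2700.0ms=9b +900.0ms=3b
13) 3600.0ms=12b +450.0ms=3/2b
14) 4050.0ms=27/2b +450.0ms=3/2b
15) 4500.0ms=15b +900.0ms=3b
Σ=18b of 18 (200bpm 6/8) — PASS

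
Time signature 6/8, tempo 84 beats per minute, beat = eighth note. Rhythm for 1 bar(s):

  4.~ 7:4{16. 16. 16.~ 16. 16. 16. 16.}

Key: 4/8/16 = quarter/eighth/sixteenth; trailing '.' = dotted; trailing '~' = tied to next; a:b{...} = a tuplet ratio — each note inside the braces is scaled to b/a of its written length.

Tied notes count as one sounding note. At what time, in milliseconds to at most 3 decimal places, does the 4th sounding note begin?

1. 0.0ms @ 0 + 2448.98ms (24/7)
2. 2448.98ms @ 24/7 + 306.122ms (3/7)
3. 2755.102ms @ 27/7 + 612.245ms (6/7)
4. 3367.347ms @ 33/7 + 306.122ms (3/7)
5. 3673.469ms @ 36/7 + 306.122ms (3/7)
6. 3979.592ms @ 39/7 + 306.122ms (3/7)

note 4 onset = 33/7b = 3367.347ms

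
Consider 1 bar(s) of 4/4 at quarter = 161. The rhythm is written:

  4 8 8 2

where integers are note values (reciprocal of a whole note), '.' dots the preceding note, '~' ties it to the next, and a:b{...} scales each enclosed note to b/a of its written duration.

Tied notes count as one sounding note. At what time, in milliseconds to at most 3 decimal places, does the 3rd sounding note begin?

note 3 onset = 3/2b = 559.006ms

1. 0.0ms @ 0 + 372.671ms (1)
2. 372.671ms @ 1 + 186.335ms (1/2)
3. 559.006ms @ 3/2 + 186.335ms (1/2)
4. 745.342ms @ 2 + 745.342ms (2)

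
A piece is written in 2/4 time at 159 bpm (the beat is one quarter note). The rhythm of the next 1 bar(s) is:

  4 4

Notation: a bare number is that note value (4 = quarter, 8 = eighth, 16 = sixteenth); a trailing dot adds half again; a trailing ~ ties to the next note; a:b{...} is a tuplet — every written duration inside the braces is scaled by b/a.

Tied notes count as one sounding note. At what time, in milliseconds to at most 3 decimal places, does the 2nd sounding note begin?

note 2 onset = 1b = 377.358ms

1. 0.0ms @ 0 + 377.358ms (1)
2. 377.358ms @ 1 + 377.358ms (1)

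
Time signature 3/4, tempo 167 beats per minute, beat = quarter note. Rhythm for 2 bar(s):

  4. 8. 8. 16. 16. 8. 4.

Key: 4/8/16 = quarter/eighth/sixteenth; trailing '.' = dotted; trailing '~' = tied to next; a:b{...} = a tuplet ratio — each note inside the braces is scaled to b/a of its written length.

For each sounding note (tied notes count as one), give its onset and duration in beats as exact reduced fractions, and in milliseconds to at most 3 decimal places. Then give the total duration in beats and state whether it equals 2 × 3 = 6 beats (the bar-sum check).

1) 0.0ms=0b +538.922ms=3/2b
2) 538.922ms=3/2b +269.461ms=3/4b
3) 808.383ms=9/4b +269.461ms=3/4b
4) 1077.844ms=3b +134.731ms=3/8b
5) 1212.575ms=27/8b +134.731ms=3/8b
6) 1347.305ms=15/4b +269.461ms=3/4b
7) 1616.766ms=9/2b +538.922ms=3/2b
Σ=6b of 6 (167bpm 3/4) — PASS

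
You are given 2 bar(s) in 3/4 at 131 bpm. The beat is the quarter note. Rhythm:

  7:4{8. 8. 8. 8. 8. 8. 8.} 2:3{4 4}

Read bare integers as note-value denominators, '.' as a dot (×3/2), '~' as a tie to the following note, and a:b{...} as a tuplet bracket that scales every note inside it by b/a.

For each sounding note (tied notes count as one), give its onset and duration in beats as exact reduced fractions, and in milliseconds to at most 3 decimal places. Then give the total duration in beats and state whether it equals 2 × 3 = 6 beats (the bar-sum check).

1) 0.0ms=0b +196.292ms=3/7b
2) 196.292ms=3/7b +196.292ms=3/7b
3) 392.585ms=6/7b +196.292ms=3/7b
4) 588.877ms=9/7b +196.292ms=3/7b
5) 785.169ms=12/7b +196.292ms=3/7b
6) 981.461ms=15/7b +196.292ms=3/7b
7) 1177.754ms=18/7b +196.292ms=3/7b
8) 1374.046ms=3b +687.023ms=3/2b
9) 2061.069ms=9/2b +687.023ms=3/2b
Σ=6b of 6 (131bpm 3/4) — PASS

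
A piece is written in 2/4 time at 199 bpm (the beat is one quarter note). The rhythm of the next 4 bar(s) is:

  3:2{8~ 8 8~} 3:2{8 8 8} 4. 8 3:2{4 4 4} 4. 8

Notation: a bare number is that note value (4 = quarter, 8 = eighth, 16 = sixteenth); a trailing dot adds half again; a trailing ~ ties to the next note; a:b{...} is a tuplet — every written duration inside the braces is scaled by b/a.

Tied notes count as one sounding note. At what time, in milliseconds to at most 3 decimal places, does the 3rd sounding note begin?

note 3 onset = 4/3b = 402.01ms

1. 0.0ms @ 0 + 201.005ms (2/3)
2. 201.005ms @ 2/3 + 201.005ms (2/3)
3. 402.01ms @ 4/3 + 100.503ms (1/3)
4. 502.513ms @ 5/3 + 100.503ms (1/3)
5. 603.015ms @ 2 + 452.261ms (3/2)
6. 1055.276ms @ 7/2 + 150.754ms (1/2)
7. 1206.03ms @ 4 + 201.005ms (2/3)
8. 1407.035ms @ 14/3 + 201.005ms (2/3)
9. 1608.04ms @ 16/3 + 201.005ms (2/3)
10. 1809.045ms @ 6 + 452.261ms (3/2)
11. 2261.307ms @ 15/2 + 150.754ms (1/2)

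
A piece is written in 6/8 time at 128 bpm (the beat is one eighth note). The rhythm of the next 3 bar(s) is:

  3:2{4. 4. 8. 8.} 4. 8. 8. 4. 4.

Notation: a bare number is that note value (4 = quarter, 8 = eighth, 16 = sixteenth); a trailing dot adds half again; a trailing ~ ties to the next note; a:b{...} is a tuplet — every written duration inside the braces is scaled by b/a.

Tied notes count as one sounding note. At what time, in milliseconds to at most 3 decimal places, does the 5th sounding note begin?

1. 0.0ms @ 0 + 937.5ms (2)
2. 937.5ms @ 2 + 937.5ms (2)
3. 1875.0ms @ 4 + 468.75ms (1)
4. 2343.75ms @ 5 + 468.75ms (1)
5. 2812.5ms @ 6 + 1406.25ms (3)
6. 4218.75ms @ 9 + 703.125ms (3/2)
7. 4921.875ms @ 21/2 + 703.125ms (3/2)
8. 5625.0ms @ 12 + 1406.25ms (3)
9. 7031.25ms @ 15 + 1406.25ms (3)

note 5 onset = 6b = 2812.5ms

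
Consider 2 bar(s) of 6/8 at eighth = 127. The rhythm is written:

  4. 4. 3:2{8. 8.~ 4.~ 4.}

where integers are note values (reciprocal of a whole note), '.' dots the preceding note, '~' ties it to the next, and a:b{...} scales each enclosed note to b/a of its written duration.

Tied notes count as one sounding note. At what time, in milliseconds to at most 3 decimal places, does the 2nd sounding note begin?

note 2 onset = 3b = 1417.323ms

1. 0.0ms @ 0 + 1417.323ms (3)
2. 1417.323ms @ 3 + 1417.323ms (3)
3. 2834.646ms @ 6 + 472.441ms (1)
4. 3307.087ms @ 7 + 2362.205ms (5)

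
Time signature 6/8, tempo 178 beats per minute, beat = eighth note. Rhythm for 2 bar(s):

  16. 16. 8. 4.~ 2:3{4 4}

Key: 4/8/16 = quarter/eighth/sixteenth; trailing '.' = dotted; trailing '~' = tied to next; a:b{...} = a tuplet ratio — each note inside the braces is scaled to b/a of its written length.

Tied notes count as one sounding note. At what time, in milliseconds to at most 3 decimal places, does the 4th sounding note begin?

note 4 onset = 3b = 1011.236ms

1. 0.0ms @ 0 + 252.809ms (3/4)
2. 252.809ms @ 3/4 + 252.809ms (3/4)
3. 505.618ms @ 3/2 + 505.618ms (3/2)
4. 1011.236ms @ 3 + 2022.472ms (6)
5. 3033.708ms @ 9 + 1011.236ms (3)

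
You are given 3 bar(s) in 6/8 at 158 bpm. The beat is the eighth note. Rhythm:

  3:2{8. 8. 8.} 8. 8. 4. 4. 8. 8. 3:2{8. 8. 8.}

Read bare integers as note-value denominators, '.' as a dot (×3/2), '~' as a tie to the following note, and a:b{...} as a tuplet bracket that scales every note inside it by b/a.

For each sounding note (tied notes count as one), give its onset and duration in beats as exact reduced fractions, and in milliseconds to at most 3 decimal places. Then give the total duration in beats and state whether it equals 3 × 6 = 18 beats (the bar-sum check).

1) 0.0ms=0b +379.747ms=1b
2) 379.747ms=1b +379.747ms=1b
3) 759.494ms=2b +379.747ms=1b
4) 1139.241ms=3b +569.62ms=3/2b
5) 1708.861ms=9/2b +569.62ms=3/2b
6) 2278.481ms=6b +1139.241ms=3b
7) 3417.722ms=9b +1139.241ms=3b
8) 4556.962ms=12b +569.62ms=3/2b
9) 5126.582ms=27/2b +569.62ms=3/2b
10) 5696.203ms=15b +379.747ms=1b
11) 6075.949ms=16b +379.747ms=1b
12) 6455.696ms=17b +379.747ms=1b
Σ=18b of 18 (158bpm 6/8) — PASS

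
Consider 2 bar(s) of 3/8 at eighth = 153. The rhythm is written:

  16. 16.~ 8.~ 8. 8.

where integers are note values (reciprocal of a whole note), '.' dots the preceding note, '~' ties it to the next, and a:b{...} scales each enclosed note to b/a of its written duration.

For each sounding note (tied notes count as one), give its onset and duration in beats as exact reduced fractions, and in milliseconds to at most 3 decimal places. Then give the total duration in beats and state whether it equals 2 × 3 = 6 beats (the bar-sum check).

1) 0.0ms=0b +294.118ms=3/4b
2) 294.118ms=3/4b +1470.588ms=15/4b
3) 1764.706ms=9/2b +588.235ms=3/2b
Σ=6b of 6 (153bpm 3/8) — PASS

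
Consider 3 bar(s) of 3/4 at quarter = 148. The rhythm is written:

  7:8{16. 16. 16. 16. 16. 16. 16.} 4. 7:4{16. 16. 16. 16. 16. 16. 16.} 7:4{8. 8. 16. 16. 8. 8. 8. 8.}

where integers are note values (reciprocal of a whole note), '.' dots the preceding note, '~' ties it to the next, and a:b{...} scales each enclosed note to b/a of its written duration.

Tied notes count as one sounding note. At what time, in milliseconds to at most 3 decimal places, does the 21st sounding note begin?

note 21 onset = 54/7b = 3127.413ms

1. 0.0ms @ 0 + 173.745ms (3/7)
2. 173.745ms @ 3/7 + 173.745ms (3/7)
3. 347.49ms @ 6/7 + 173.745ms (3/7)
4. 521.236ms @ 9/7 + 173.745ms (3/7)
5. 694.981ms @ 12/7 + 173.745ms (3/7)
6. 868.726ms @ 15/7 + 173.745ms (3/7)
7. 1042.471ms @ 18/7 + 173.745ms (3/7)
8. 1216.216ms @ 3 + 608.108ms (3/2)
9. 1824.324ms @ 9/2 + 86.873ms (3/14)
10. 1911.197ms @ 33/7 + 86.873ms (3/14)
11. 1998.069ms @ 69/14 + 86.873ms (3/14)
12. 2084.942ms @ 36/7 + 86.873ms (3/14)
13. 2171.815ms @ 75/14 + 86.873ms (3/14)
14. 2258.687ms @ 39/7 + 86.873ms (3/14)
15. 2345.56ms @ 81/14 + 86.873ms (3/14)
16. 2432.432ms @ 6 + 173.745ms (3/7)
17. 2606.178ms @ 45/7 + 173.745ms (3/7)
18. 2779.923ms @ 48/7 + 86.873ms (3/14)
19. 2866.795ms @ 99/14 + 86.873ms (3/14)
20. 2953.668ms @ 51/7 + 173.745ms (3/7)
21. 3127.413ms @ 54/7 + 173.745ms (3/7)
22. 3301.158ms @ 57/7 + 173.745ms (3/7)
23. 3474.903ms @ 60/7 + 173.745ms (3/7)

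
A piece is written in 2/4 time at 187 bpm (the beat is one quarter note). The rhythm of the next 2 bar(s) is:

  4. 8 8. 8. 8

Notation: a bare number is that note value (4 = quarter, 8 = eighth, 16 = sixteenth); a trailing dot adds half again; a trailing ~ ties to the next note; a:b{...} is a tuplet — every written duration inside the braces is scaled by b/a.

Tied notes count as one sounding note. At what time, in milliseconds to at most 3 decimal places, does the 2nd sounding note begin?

note 2 onset = 3/2b = 481.283ms

1. 0.0ms @ 0 + 481.283ms (3/2)
2. 481.283ms @ 3/2 + 160.428ms (1/2)
3. 641.711ms @ 2 + 240.642ms (3/4)
4. 882.353ms @ 11/4 + 240.642ms (3/4)
5. 1122.995ms @ 7/2 + 160.428ms (1/2)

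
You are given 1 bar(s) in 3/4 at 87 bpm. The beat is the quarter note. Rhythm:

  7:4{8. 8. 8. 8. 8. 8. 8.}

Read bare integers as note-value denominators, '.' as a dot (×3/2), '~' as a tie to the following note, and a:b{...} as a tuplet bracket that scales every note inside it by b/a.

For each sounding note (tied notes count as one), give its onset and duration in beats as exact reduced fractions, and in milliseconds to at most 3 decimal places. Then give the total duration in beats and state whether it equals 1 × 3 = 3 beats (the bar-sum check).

1) 0.0ms=0b +295.567ms=3/7b
2) 295.567ms=3/7b +295.567ms=3/7b
3) 591.133ms=6/7b +295.567ms=3/7b
4) 886.7ms=9/7b +295.567ms=3/7b
5) 1182.266ms=12/7b +295.567ms=3/7b
6) 1477.833ms=15/7b +295.567ms=3/7b
7) 1773.399ms=18/7b +295.567ms=3/7b
Σ=3b of 3 (87bpm 3/4) — PASS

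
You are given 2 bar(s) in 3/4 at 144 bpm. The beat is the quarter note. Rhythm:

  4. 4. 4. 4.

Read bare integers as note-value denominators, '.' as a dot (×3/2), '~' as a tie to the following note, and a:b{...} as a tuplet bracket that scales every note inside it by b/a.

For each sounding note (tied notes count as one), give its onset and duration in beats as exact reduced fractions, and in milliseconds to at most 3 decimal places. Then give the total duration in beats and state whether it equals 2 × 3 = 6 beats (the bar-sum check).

1) 0.0ms=0b +625.0ms=3/2b
2) 625.0ms=3/2b +625.0ms=3/2b
3) 1250.0ms=3b +625.0ms=3/2b
4) 1875.0ms=9/2b +625.0ms=3/2b
Σ=6b of 6 (144bpm 3/4) — PASS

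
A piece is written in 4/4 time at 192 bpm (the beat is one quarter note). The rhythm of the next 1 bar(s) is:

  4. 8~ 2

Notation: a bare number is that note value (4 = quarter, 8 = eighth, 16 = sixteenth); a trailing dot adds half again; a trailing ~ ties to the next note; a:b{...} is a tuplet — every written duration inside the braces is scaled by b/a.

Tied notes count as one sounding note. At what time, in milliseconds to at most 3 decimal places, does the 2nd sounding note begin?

1. 0.0ms @ 0 + 468.75ms (3/2)
2. 468.75ms @ 3/2 + 781.25ms (5/2)

note 2 onset = 3/2b = 468.75ms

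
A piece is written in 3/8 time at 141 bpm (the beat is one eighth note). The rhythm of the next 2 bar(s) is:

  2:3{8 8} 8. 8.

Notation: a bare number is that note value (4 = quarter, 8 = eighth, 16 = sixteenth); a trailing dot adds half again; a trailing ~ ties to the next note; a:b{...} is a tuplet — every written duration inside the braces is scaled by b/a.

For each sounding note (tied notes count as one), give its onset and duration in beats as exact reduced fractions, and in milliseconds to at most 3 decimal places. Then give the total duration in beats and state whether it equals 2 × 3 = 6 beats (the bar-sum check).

1) 0.0ms=0b +638.298ms=3/2b
2) 638.298ms=3/2b +638.298ms=3/2b
3) 1276.596ms=3b +638.298ms=3/2b
4) 1914.894ms=9/2b +638.298ms=3/2b
Σ=6b of 6 (141bpm 3/8) — PASS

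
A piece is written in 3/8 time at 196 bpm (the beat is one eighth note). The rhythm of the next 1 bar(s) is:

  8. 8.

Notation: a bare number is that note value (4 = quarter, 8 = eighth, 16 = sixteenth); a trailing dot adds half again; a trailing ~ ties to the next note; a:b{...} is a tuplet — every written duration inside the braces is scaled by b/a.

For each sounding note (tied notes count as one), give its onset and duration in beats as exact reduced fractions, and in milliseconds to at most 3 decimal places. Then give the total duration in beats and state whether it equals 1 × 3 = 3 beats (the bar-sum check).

1) 0.0ms=0b +459.184ms=3/2b
2) 459.184ms=3/2b +459.184ms=3/2b
Σ=3b of 3 (196bpm 3/8) — PASS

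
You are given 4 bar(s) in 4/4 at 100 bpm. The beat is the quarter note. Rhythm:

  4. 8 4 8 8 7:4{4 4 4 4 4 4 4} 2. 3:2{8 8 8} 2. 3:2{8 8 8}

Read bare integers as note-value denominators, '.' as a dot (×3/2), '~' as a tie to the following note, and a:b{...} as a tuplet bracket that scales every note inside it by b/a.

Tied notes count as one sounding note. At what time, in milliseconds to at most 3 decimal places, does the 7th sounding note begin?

1. 0.0ms @ 0 + 900.0ms (3/2)
2. 900.0ms @ 3/2 + 300.0ms (1/2)
3. 1200.0ms @ 2 + 600.0ms (1)
4. 1800.0ms @ 3 + 300.0ms (1/2)
5. 2100.0ms @ 7/2 + 300.0ms (1/2)
6. 2400.0ms @ 4 + 342.857ms (4/7)
7. 2742.857ms @ 32/7 + 342.857ms (4/7)
8. 3085.714ms @ 36/7 + 342.857ms (4/7)
9. 3428.571ms @ 40/7 + 342.857ms (4/7)
10. 3771.429ms @ 44/7 + 342.857ms (4/7)
11. 4114.286ms @ 48/7 + 342.857ms (4/7)
12. 4457.143ms @ 52/7 + 342.857ms (4/7)
13. 4800.0ms @ 8 + 1800.0ms (3)
14. 6600.0ms @ 11 + 200.0ms (1/3)
15. 6800.0ms @ 34/3 + 200.0ms (1/3)
16. 7000.0ms @ 35/3 + 200.0ms (1/3)
17. 7200.0ms @ 12 + 1800.0ms (3)
18. 9000.0ms @ 15 + 200.0ms (1/3)
19. 9200.0ms @ 46/3 + 200.0ms (1/3)
20. 9400.0ms @ 47/3 + 200.0ms (1/3)

note 7 onset = 32/7b = 2742.857ms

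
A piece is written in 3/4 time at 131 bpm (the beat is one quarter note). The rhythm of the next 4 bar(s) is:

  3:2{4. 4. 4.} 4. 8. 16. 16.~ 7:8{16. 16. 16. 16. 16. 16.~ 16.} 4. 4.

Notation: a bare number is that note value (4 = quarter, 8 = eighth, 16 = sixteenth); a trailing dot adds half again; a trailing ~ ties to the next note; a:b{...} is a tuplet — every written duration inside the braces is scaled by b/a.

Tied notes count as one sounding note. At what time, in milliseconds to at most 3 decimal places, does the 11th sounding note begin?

1. 0.0ms @ 0 + 458.015ms (1)
2. 458.015ms @ 1 + 458.015ms (1)
3. 916.031ms @ 2 + 458.015ms (1)
4. 1374.046ms @ 3 + 687.023ms (3/2)
5. 2061.069ms @ 9/2 + 343.511ms (3/4)
6. 2404.58ms @ 21/4 + 171.756ms (3/8)
7. 2576.336ms @ 45/8 + 368.048ms (45/56)
8. 2944.384ms @ 45/7 + 196.292ms (3/7)
9. 3140.676ms @ 48/7 + 196.292ms (3/7)
10. 3336.968ms @ 51/7 + 196.292ms (3/7)
11. 3533.261ms @ 54/7 + 196.292ms (3/7)
12. 3729.553ms @ 57/7 + 392.585ms (6/7)
13. 4122.137ms @ 9 + 687.023ms (3/2)
14. 4809.16ms @ 21/2 + 687.023ms (3/2)

note 11 onset = 54/7b = 3533.261ms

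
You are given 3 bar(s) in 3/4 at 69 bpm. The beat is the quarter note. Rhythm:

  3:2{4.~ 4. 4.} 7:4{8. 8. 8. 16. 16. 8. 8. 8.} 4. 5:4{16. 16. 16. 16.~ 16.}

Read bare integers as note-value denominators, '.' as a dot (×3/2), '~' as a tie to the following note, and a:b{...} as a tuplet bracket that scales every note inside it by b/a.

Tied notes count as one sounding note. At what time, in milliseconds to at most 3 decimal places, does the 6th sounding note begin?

1. 0.0ms @ 0 + 1739.13ms (2)
2. 1739.13ms @ 2 + 869.565ms (1)
3. 2608.696ms @ 3 + 372.671ms (3/7)
4. 2981.366ms @ 24/7 + 372.671ms (3/7)
5. 3354.037ms @ 27/7 + 372.671ms (3/7)
6. 3726.708ms @ 30/7 + 186.335ms (3/14)
7. 3913.043ms @ 9/2 + 186.335ms (3/14)
8. 4099.379ms @ 33/7 + 372.671ms (3/7)
9. 4472.05ms @ 36/7 + 372.671ms (3/7)
10. 4844.72ms @ 39/7 + 372.671ms (3/7)
11. 5217.391ms @ 6 + 1304.348ms (3/2)
12. 6521.739ms @ 15/2 + 260.87ms (3/10)
13. 6782.609ms @ 39/5 + 260.87ms (3/10)
14. 7043.478ms @ 81/10 + 260.87ms (3/10)
15. 7304.348ms @ 42/5 + 521.739ms (3/5)

note 6 onset = 30/7b = 3726.708ms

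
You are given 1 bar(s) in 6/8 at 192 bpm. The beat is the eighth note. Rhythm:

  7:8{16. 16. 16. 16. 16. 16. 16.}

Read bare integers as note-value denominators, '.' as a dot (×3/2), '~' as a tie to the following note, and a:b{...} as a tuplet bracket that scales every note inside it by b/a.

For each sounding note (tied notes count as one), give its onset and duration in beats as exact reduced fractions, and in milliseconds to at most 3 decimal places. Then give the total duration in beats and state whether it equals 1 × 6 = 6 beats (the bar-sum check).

1) 0.0ms=0b +267.857ms=6/7b
2) 267.857ms=6/7b +267.857ms=6/7b
3) 535.714ms=12/7b +267.857ms=6/7b
4) 803.571ms=18/7b +267.857ms=6/7b
5) 1071.429ms=24/7b +267.857ms=6/7b
6) 1339.286ms=30/7b +267.857ms=6/7b
7) 1607.143ms=36/7b +267.857ms=6/7b
Σ=6b of 6 (192bpm 6/8) — PASS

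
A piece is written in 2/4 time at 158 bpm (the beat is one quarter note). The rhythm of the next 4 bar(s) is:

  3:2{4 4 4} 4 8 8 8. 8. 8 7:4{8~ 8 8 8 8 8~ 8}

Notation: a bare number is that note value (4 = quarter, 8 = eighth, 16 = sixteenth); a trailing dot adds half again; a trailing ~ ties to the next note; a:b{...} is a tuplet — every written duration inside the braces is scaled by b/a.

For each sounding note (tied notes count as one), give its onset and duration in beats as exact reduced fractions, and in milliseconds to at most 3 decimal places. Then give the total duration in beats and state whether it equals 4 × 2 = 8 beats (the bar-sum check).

1) 0.0ms=0b +253.165ms=2/3b
2) 253.165ms=2/3b +253.165ms=2/3b
3) 506.329ms=4/3b +253.165ms=2/3b
4) 759.494ms=2b +379.747ms=1b
5) 1139.241ms=3b +189.873ms=1/2b
6) 1329.114ms=7/2b +189.873ms=1/2b
7) 1518.987ms=4b +284.81ms=3/4b
8) 1803.797ms=19/4b +284.81ms=3/4b
9) 2088.608ms=11/2b +189.873ms=1/2b
10) 2278.481ms=6b +216.998ms=4/7b
11) 2495.479ms=46/7b +108.499ms=2/7b
12) 2603.978ms=48/7b +108.499ms=2/7b
13) 2712.477ms=50/7b +108.499ms=2/7b
14) 2820.976ms=52/7b +216.998ms=4/7b
Σ=8b of 8 (158bpm 2/4) — PASS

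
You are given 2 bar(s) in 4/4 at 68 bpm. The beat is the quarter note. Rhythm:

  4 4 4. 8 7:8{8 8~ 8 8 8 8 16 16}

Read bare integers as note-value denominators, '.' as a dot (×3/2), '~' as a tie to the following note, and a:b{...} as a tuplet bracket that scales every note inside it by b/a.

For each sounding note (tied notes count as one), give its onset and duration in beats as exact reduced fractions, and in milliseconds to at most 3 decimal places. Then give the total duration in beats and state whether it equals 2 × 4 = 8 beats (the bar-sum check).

1) 0.0ms=0b +882.353ms=1b
2) 882.353ms=1b +882.353ms=1b
3) 1764.706ms=2b +1323.529ms=3/2b
4) 3088.235ms=7/2b +441.176ms=1/2b
5) 3529.412ms=4b +504.202ms=4/7b
6) 4033.613ms=32/7b +1008.403ms=8/7b
7) 5042.017ms=40/7b +504.202ms=4/7b
8) 5546.218ms=44/7b +504.202ms=4/7b
9) 6050.42ms=48/7b +504.202ms=4/7b
10) 6554.622ms=52/7b +252.101ms=2/7b
11) 6806.723ms=54/7b +252.101ms=2/7b
Σ=8b of 8 (68bpm 4/4) — PASS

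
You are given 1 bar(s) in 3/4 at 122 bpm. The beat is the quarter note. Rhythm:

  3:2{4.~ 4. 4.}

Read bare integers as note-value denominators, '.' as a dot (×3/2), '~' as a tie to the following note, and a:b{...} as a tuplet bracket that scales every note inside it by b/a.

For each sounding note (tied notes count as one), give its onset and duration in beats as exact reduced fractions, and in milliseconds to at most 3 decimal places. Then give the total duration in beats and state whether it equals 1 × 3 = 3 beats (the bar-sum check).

1) 0.0ms=0b +983.607ms=2b
2) 983.607ms=2b +491.803ms=1b
Σ=3b of 3 (122bpm 3/4) — PASS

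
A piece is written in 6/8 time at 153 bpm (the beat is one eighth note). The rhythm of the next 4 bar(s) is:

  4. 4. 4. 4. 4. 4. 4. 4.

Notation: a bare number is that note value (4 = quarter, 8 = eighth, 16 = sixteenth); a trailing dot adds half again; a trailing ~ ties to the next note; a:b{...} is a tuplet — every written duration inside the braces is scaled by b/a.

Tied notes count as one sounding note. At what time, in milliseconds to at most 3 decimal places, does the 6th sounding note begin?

1. 0.0ms @ 0 + 1176.471ms (3)
2. 1176.471ms @ 3 + 1176.471ms (3)
3. 2352.941ms @ 6 + 1176.471ms (3)
4. 3529.412ms @ 9 + 1176.471ms (3)
5. 4705.882ms @ 12 + 1176.471ms (3)
6. 5882.353ms @ 15 + 1176.471ms (3)
7. 7058.824ms @ 18 + 1176.471ms (3)
8. 8235.294ms @ 21 + 1176.471ms (3)

note 6 onset = 15b = 5882.353ms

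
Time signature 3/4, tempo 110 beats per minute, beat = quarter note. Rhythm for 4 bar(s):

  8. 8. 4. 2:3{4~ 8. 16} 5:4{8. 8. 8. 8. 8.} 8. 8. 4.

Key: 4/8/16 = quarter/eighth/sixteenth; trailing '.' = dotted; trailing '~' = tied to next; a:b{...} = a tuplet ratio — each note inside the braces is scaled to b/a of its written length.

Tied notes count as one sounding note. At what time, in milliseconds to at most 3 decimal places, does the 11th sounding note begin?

1. 0.0ms @ 0 + 409.091ms (3/4)
2. 409.091ms @ 3/4 + 409.091ms (3/4)
3. 818.182ms @ 3/2 + 818.182ms (3/2)
4. 1636.364ms @ 3 + 1431.818ms (21/8)
5. 3068.182ms @ 45/8 + 204.545ms (3/8)
6. 3272.727ms @ 6 + 327.273ms (3/5)
7. 3600.0ms @ 33/5 + 327.273ms (3/5)
8. 3927.273ms @ 36/5 + 327.273ms (3/5)
9. 4254.545ms @ 39/5 + 327.273ms (3/5)
10. 4581.818ms @ 42/5 + 327.273ms (3/5)
11. 4909.091ms @ 9 + 409.091ms (3/4)
12. 5318.182ms @ 39/4 + 409.091ms (3/4)
13. 5727.273ms @ 21/2 + 818.182ms (3/2)

note 11 onset = 9b = 4909.091ms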